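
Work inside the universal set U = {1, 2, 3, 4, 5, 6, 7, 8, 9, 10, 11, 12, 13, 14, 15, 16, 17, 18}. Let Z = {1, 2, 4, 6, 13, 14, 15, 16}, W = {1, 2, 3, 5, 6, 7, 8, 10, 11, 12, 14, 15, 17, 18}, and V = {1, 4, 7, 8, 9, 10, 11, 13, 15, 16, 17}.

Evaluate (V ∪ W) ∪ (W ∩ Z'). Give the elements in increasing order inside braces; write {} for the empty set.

V ∪ W = {1, 2, 3, 4, 5, 6, 7, 8, 9, 10, 11, 12, 13, 14, 15, 16, 17, 18}
Z' = {3, 5, 7, 8, 9, 10, 11, 12, 17, 18}
W ∩ Z' = {3, 5, 7, 8, 10, 11, 12, 17, 18}
(V ∪ W) ∪ (W ∩ Z') = {1, 2, 3, 4, 5, 6, 7, 8, 9, 10, 11, 12, 13, 14, 15, 16, 17, 18}

{1, 2, 3, 4, 5, 6, 7, 8, 9, 10, 11, 12, 13, 14, 15, 16, 17, 18}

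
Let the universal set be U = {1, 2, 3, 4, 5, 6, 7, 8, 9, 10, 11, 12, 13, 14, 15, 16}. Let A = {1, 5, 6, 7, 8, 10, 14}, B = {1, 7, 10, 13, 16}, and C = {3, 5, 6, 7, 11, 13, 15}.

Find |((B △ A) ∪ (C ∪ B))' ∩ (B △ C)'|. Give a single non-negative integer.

4

B △ A = {5, 6, 8, 13, 14, 16}
C ∪ B = {1, 3, 5, 6, 7, 10, 11, 13, 15, 16}
(B △ A) ∪ (C ∪ B) = {1, 3, 5, 6, 7, 8, 10, 11, 13, 14, 15, 16}
((B △ A) ∪ (C ∪ B))' = {2, 4, 9, 12}
B △ C = {1, 3, 5, 6, 10, 11, 15, 16}
(B △ C)' = {2, 4, 7, 8, 9, 12, 13, 14}
((B △ A) ∪ (C ∪ B))' ∩ (B △ C)' = {2, 4, 9, 12}
|((B △ A) ∪ (C ∪ B))' ∩ (B △ C)'| = 4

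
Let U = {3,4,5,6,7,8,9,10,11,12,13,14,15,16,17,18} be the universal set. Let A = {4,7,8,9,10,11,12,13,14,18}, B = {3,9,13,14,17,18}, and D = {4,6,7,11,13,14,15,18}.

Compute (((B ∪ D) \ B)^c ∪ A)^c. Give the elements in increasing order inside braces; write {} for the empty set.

{6,15}

B ∪ D = {3,4,6,7,9,11,13,14,15,17,18}
(B ∪ D) \ B = {4,6,7,11,15}
((B ∪ D) \ B)^c = {3,5,8,9,10,12,13,14,16,17,18}
((B ∪ D) \ B)^c ∪ A = {3,4,5,7,8,9,10,11,12,13,14,16,17,18}
(((B ∪ D) \ B)^c ∪ A)^c = {6,15}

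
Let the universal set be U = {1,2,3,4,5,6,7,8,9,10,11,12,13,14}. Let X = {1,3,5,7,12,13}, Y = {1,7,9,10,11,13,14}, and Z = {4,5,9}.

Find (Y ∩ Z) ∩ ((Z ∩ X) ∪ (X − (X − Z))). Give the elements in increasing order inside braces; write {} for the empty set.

{}

Y ∩ Z = {9}
Z ∩ X = {5}
X − Z = {1,3,7,12,13}
X − (X − Z) = {5}
(Z ∩ X) ∪ (X − (X − Z)) = {5}
(Y ∩ Z) ∩ ((Z ∩ X) ∪ (X − (X − Z))) = {}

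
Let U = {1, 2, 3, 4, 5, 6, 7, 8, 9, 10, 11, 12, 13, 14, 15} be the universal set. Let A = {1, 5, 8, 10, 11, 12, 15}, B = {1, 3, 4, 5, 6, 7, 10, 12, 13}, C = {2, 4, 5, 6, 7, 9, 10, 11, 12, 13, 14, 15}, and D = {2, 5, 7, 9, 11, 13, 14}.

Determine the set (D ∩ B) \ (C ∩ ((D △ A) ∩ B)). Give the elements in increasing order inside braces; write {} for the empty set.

D ∩ B = {5, 7, 13}
D △ A = {1, 2, 7, 8, 9, 10, 12, 13, 14, 15}
(D △ A) ∩ B = {1, 7, 10, 12, 13}
C ∩ ((D △ A) ∩ B) = {7, 10, 12, 13}
(D ∩ B) \ (C ∩ ((D △ A) ∩ B)) = {5}

{5}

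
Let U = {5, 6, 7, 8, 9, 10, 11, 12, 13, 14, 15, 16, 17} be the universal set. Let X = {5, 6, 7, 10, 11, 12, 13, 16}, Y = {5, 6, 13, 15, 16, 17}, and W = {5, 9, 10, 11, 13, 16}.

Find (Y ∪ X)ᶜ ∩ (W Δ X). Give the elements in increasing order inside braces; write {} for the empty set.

{9}

Y ∪ X = {5, 6, 7, 10, 11, 12, 13, 15, 16, 17}
(Y ∪ X)ᶜ = {8, 9, 14}
W Δ X = {6, 7, 9, 12}
(Y ∪ X)ᶜ ∩ (W Δ X) = {9}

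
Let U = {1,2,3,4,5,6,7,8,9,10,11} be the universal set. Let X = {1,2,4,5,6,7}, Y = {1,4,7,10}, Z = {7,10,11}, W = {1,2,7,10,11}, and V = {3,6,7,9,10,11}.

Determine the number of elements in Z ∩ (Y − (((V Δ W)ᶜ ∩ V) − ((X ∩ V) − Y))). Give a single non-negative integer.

V Δ W = {1,2,3,6,9}
(V Δ W)ᶜ = {4,5,7,8,10,11}
(V Δ W)ᶜ ∩ V = {7,10,11}
X ∩ V = {6,7}
(X ∩ V) − Y = {6}
((V Δ W)ᶜ ∩ V) − ((X ∩ V) − Y) = {7,10,11}
Y − (((V Δ W)ᶜ ∩ V) − ((X ∩ V) − Y)) = {1,4}
Z ∩ (Y − (((V Δ W)ᶜ ∩ V) − ((X ∩ V) − Y))) = {}
|Z ∩ (Y − (((V Δ W)ᶜ ∩ V) − ((X ∩ V) − Y)))| = 0

0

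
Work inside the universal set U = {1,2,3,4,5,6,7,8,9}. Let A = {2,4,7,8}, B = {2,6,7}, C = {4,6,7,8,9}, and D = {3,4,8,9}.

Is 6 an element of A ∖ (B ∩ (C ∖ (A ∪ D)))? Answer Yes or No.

6 ∉ A and 6 ∉ D, so 6 ∉ A ∪ D
6 ∈ C and 6 ∉ (A ∪ D), so 6 ∈ C ∖ (A ∪ D)
6 ∈ B and 6 ∈ (C ∖ (A ∪ D)), so 6 ∈ B ∩ (C ∖ (A ∪ D))
6 ∉ A and 6 ∈ (B ∩ (C ∖ (A ∪ D))), so 6 ∉ A ∖ (B ∩ (C ∖ (A ∪ D)))

No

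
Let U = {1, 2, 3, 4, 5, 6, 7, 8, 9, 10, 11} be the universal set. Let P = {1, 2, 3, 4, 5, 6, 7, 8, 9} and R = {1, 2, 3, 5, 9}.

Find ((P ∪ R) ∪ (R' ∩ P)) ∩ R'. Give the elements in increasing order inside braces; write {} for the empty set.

{4, 6, 7, 8}

P ∪ R = {1, 2, 3, 4, 5, 6, 7, 8, 9}
R' = {4, 6, 7, 8, 10, 11}
R' ∩ P = {4, 6, 7, 8}
(P ∪ R) ∪ (R' ∩ P) = {1, 2, 3, 4, 5, 6, 7, 8, 9}
((P ∪ R) ∪ (R' ∩ P)) ∩ R' = {4, 6, 7, 8}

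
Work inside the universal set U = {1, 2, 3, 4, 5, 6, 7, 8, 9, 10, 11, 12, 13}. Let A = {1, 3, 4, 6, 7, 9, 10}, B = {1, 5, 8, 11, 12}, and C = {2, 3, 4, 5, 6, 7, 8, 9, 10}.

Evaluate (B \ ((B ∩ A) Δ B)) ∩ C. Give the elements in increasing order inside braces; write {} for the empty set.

{}

B ∩ A = {1}
(B ∩ A) Δ B = {5, 8, 11, 12}
B \ ((B ∩ A) Δ B) = {1}
(B \ ((B ∩ A) Δ B)) ∩ C = {}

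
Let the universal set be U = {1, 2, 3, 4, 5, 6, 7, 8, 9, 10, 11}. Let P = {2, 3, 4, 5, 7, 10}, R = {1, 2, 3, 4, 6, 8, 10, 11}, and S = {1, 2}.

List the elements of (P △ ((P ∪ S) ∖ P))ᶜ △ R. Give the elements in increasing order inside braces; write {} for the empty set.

P ∪ S = {1, 2, 3, 4, 5, 7, 10}
(P ∪ S) ∖ P = {1}
P △ ((P ∪ S) ∖ P) = {1, 2, 3, 4, 5, 7, 10}
(P △ ((P ∪ S) ∖ P))ᶜ = {6, 8, 9, 11}
(P △ ((P ∪ S) ∖ P))ᶜ △ R = {1, 2, 3, 4, 9, 10}

{1, 2, 3, 4, 9, 10}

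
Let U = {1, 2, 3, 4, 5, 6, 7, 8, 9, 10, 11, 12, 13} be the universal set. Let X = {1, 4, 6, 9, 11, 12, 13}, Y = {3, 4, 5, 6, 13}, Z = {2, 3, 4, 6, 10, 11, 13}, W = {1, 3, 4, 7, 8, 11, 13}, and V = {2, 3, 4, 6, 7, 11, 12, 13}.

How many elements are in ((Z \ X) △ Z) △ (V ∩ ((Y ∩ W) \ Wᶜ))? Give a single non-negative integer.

Z \ X = {2, 3, 10}
(Z \ X) △ Z = {4, 6, 11, 13}
Y ∩ W = {3, 4, 13}
Wᶜ = {2, 5, 6, 9, 10, 12}
(Y ∩ W) \ Wᶜ = {3, 4, 13}
V ∩ ((Y ∩ W) \ Wᶜ) = {3, 4, 13}
((Z \ X) △ Z) △ (V ∩ ((Y ∩ W) \ Wᶜ)) = {3, 6, 11}
|((Z \ X) △ Z) △ (V ∩ ((Y ∩ W) \ Wᶜ))| = 3

3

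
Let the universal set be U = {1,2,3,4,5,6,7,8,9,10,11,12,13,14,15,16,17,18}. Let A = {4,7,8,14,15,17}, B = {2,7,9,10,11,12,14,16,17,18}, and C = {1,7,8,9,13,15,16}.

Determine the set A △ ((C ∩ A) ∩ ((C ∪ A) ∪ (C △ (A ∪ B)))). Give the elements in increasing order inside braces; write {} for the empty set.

C ∩ A = {7,8,15}
C ∪ A = {1,4,7,8,9,13,14,15,16,17}
A ∪ B = {2,4,7,8,9,10,11,12,14,15,16,17,18}
C △ (A ∪ B) = {1,2,4,10,11,12,13,14,17,18}
(C ∪ A) ∪ (C △ (A ∪ B)) = {1,2,4,7,8,9,10,11,12,13,14,15,16,17,18}
(C ∩ A) ∩ ((C ∪ A) ∪ (C △ (A ∪ B))) = {7,8,15}
A △ ((C ∩ A) ∩ ((C ∪ A) ∪ (C △ (A ∪ B)))) = {4,14,17}

{4,14,17}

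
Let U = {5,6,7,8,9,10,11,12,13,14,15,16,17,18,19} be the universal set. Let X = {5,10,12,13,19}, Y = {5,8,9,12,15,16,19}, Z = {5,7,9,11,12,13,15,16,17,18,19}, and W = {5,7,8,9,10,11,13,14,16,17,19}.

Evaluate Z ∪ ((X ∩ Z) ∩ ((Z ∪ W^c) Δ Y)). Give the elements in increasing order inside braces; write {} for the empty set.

{5,7,9,11,12,13,15,16,17,18,19}

X ∩ Z = {5,12,13,19}
W^c = {6,12,15,18}
Z ∪ W^c = {5,6,7,9,11,12,13,15,16,17,18,19}
(Z ∪ W^c) Δ Y = {6,7,8,11,13,17,18}
(X ∩ Z) ∩ ((Z ∪ W^c) Δ Y) = {13}
Z ∪ ((X ∩ Z) ∩ ((Z ∪ W^c) Δ Y)) = {5,7,9,11,12,13,15,16,17,18,19}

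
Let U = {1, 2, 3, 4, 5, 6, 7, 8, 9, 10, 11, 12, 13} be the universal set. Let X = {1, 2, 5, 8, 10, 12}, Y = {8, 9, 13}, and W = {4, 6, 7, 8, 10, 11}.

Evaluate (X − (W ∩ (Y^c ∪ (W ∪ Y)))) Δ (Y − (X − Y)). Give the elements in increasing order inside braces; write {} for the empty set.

Y^c = {1, 2, 3, 4, 5, 6, 7, 10, 11, 12}
W ∪ Y = {4, 6, 7, 8, 9, 10, 11, 13}
Y^c ∪ (W ∪ Y) = {1, 2, 3, 4, 5, 6, 7, 8, 9, 10, 11, 12, 13}
W ∩ (Y^c ∪ (W ∪ Y)) = {4, 6, 7, 8, 10, 11}
X − (W ∩ (Y^c ∪ (W ∪ Y))) = {1, 2, 5, 12}
X − Y = {1, 2, 5, 10, 12}
Y − (X − Y) = {8, 9, 13}
(X − (W ∩ (Y^c ∪ (W ∪ Y)))) Δ (Y − (X − Y)) = {1, 2, 5, 8, 9, 12, 13}

{1, 2, 5, 8, 9, 12, 13}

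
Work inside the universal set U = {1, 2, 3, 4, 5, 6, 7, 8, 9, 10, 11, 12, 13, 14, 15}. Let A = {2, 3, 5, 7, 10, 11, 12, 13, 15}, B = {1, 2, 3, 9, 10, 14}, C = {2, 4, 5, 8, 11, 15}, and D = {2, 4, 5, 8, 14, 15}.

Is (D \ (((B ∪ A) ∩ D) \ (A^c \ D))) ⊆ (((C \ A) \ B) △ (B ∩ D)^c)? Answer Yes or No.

B ∪ A = {1, 2, 3, 5, 7, 9, 10, 11, 12, 13, 14, 15}
(B ∪ A) ∩ D = {2, 5, 14, 15}
A^c = {1, 4, 6, 8, 9, 14}
A^c \ D = {1, 6, 9}
((B ∪ A) ∩ D) \ (A^c \ D) = {2, 5, 14, 15}
D \ (((B ∪ A) ∩ D) \ (A^c \ D)) = {4, 8}
C \ A = {4, 8}
(C \ A) \ B = {4, 8}
B ∩ D = {2, 14}
(B ∩ D)^c = {1, 3, 4, 5, 6, 7, 8, 9, 10, 11, 12, 13, 15}
((C \ A) \ B) △ (B ∩ D)^c = {1, 3, 5, 6, 7, 9, 10, 11, 12, 13, 15}
4 ∈ D \ (((B ∪ A) ∩ D) \ (A^c \ D)) but 4 ∉ ((C \ A) \ B) △ (B ∩ D)^c, so the inclusion fails.

No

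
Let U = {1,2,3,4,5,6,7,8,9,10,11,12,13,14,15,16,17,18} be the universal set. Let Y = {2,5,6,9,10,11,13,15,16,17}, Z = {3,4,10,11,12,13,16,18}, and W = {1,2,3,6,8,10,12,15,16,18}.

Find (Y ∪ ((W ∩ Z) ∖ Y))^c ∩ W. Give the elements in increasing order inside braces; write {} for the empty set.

{1,8}

W ∩ Z = {3,10,12,16,18}
(W ∩ Z) ∖ Y = {3,12,18}
Y ∪ ((W ∩ Z) ∖ Y) = {2,3,5,6,9,10,11,12,13,15,16,17,18}
(Y ∪ ((W ∩ Z) ∖ Y))^c = {1,4,7,8,14}
(Y ∪ ((W ∩ Z) ∖ Y))^c ∩ W = {1,8}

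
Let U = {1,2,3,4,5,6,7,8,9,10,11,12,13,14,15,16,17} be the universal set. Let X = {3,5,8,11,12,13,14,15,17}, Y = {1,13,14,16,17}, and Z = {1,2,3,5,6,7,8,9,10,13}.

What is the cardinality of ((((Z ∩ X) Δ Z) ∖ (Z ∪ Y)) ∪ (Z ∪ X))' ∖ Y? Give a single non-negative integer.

Z ∩ X = {3,5,8,13}
(Z ∩ X) Δ Z = {1,2,6,7,9,10}
Z ∪ Y = {1,2,3,5,6,7,8,9,10,13,14,16,17}
((Z ∩ X) Δ Z) ∖ (Z ∪ Y) = {}
Z ∪ X = {1,2,3,5,6,7,8,9,10,11,12,13,14,15,17}
(((Z ∩ X) Δ Z) ∖ (Z ∪ Y)) ∪ (Z ∪ X) = {1,2,3,5,6,7,8,9,10,11,12,13,14,15,17}
((((Z ∩ X) Δ Z) ∖ (Z ∪ Y)) ∪ (Z ∪ X))' = {4,16}
((((Z ∩ X) Δ Z) ∖ (Z ∪ Y)) ∪ (Z ∪ X))' ∖ Y = {4}
|((((Z ∩ X) Δ Z) ∖ (Z ∪ Y)) ∪ (Z ∪ X))' ∖ Y| = 1

1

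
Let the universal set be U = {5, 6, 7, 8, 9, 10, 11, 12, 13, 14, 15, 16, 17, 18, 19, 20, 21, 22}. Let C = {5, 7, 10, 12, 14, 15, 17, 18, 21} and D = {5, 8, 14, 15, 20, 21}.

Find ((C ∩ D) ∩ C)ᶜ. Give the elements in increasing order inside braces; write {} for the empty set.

C ∩ D = {5, 14, 15, 21}
(C ∩ D) ∩ C = {5, 14, 15, 21}
((C ∩ D) ∩ C)ᶜ = {6, 7, 8, 9, 10, 11, 12, 13, 16, 17, 18, 19, 20, 22}

{6, 7, 8, 9, 10, 11, 12, 13, 16, 17, 18, 19, 20, 22}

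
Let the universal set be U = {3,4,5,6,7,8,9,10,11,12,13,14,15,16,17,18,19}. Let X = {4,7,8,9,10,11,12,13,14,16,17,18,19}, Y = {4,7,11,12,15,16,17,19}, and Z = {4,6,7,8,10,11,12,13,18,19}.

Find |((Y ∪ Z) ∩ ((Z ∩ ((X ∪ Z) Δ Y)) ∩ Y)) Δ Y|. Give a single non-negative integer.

8

Y ∪ Z = {4,6,7,8,10,11,12,13,15,16,17,18,19}
X ∪ Z = {4,6,7,8,9,10,11,12,13,14,16,17,18,19}
(X ∪ Z) Δ Y = {6,8,9,10,13,14,15,18}
Z ∩ ((X ∪ Z) Δ Y) = {6,8,10,13,18}
(Z ∩ ((X ∪ Z) Δ Y)) ∩ Y = {}
(Y ∪ Z) ∩ ((Z ∩ ((X ∪ Z) Δ Y)) ∩ Y) = {}
((Y ∪ Z) ∩ ((Z ∩ ((X ∪ Z) Δ Y)) ∩ Y)) Δ Y = {4,7,11,12,15,16,17,19}
|((Y ∪ Z) ∩ ((Z ∩ ((X ∪ Z) Δ Y)) ∩ Y)) Δ Y| = 8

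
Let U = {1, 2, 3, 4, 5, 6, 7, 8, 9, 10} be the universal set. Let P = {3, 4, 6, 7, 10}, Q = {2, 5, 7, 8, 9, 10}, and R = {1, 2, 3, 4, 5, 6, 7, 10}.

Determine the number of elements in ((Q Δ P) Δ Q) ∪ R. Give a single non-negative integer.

8

Q Δ P = {2, 3, 4, 5, 6, 8, 9}
(Q Δ P) Δ Q = {3, 4, 6, 7, 10}
((Q Δ P) Δ Q) ∪ R = {1, 2, 3, 4, 5, 6, 7, 10}
|((Q Δ P) Δ Q) ∪ R| = 8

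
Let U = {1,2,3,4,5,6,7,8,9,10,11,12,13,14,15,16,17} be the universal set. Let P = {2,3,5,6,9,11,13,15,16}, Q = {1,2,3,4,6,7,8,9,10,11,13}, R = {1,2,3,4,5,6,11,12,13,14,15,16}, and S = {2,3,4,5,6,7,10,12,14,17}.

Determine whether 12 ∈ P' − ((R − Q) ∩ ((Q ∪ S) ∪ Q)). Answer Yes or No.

12 ∉ P, so 12 ∈ P'
12 ∈ R and 12 ∉ Q, so 12 ∈ R − Q
12 ∉ Q and 12 ∈ S, so 12 ∈ Q ∪ S
12 ∈ (Q ∪ S) and 12 ∉ Q, so 12 ∈ (Q ∪ S) ∪ Q
12 ∈ (R − Q) and 12 ∈ ((Q ∪ S) ∪ Q), so 12 ∈ (R − Q) ∩ ((Q ∪ S) ∪ Q)
12 ∈ P' and 12 ∈ ((R − Q) ∩ ((Q ∪ S) ∪ Q)), so 12 ∉ P' − ((R − Q) ∩ ((Q ∪ S) ∪ Q))

No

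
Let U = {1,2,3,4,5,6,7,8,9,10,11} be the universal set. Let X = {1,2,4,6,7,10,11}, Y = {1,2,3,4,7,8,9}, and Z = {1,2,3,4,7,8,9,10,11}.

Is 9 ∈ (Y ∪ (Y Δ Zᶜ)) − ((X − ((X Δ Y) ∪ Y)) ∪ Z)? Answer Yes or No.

9 ∈ Z, so 9 ∉ Zᶜ
9 ∈ Y and 9 ∉ Zᶜ, so 9 ∈ Y Δ Zᶜ
9 ∈ Y and 9 ∈ (Y Δ Zᶜ), so 9 ∈ Y ∪ (Y Δ Zᶜ)
9 ∉ X and 9 ∈ Y, so 9 ∈ X Δ Y
9 ∈ (X Δ Y) and 9 ∈ Y, so 9 ∈ (X Δ Y) ∪ Y
9 ∉ X and 9 ∈ ((X Δ Y) ∪ Y), so 9 ∉ X − ((X Δ Y) ∪ Y)
9 ∉ (X − ((X Δ Y) ∪ Y)) and 9 ∈ Z, so 9 ∈ (X − ((X Δ Y) ∪ Y)) ∪ Z
9 ∈ (Y ∪ (Y Δ Zᶜ)) and 9 ∈ ((X − ((X Δ Y) ∪ Y)) ∪ Z), so 9 ∉ (Y ∪ (Y Δ Zᶜ)) − ((X − ((X Δ Y) ∪ Y)) ∪ Z)

No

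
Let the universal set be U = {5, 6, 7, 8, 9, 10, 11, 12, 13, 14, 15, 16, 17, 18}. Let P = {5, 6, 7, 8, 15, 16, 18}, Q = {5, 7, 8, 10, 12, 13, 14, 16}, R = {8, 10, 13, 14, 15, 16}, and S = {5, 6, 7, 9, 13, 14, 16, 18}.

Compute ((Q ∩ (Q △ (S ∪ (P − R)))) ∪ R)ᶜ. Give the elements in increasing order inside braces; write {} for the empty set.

P − R = {5, 6, 7, 18}
S ∪ (P − R) = {5, 6, 7, 9, 13, 14, 16, 18}
Q △ (S ∪ (P − R)) = {6, 8, 9, 10, 12, 18}
Q ∩ (Q △ (S ∪ (P − R))) = {8, 10, 12}
(Q ∩ (Q △ (S ∪ (P − R)))) ∪ R = {8, 10, 12, 13, 14, 15, 16}
((Q ∩ (Q △ (S ∪ (P − R)))) ∪ R)ᶜ = {5, 6, 7, 9, 11, 17, 18}

{5, 6, 7, 9, 11, 17, 18}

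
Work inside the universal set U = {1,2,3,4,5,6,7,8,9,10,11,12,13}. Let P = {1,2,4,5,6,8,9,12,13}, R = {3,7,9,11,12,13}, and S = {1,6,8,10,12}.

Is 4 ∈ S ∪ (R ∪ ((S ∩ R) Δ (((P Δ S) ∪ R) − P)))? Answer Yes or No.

No

4 ∉ S and 4 ∉ R, so 4 ∉ S ∩ R
4 ∈ P and 4 ∉ S, so 4 ∈ P Δ S
4 ∈ (P Δ S) and 4 ∉ R, so 4 ∈ (P Δ S) ∪ R
4 ∈ ((P Δ S) ∪ R) and 4 ∈ P, so 4 ∉ ((P Δ S) ∪ R) − P
4 ∉ (S ∩ R) and 4 ∉ (((P Δ S) ∪ R) − P), so 4 ∉ (S ∩ R) Δ (((P Δ S) ∪ R) − P)
4 ∉ R and 4 ∉ ((S ∩ R) Δ (((P Δ S) ∪ R) − P)), so 4 ∉ R ∪ ((S ∩ R) Δ (((P Δ S) ∪ R) − P))
4 ∉ S and 4 ∉ (R ∪ ((S ∩ R) Δ (((P Δ S) ∪ R) − P))), so 4 ∉ S ∪ (R ∪ ((S ∩ R) Δ (((P Δ S) ∪ R) − P)))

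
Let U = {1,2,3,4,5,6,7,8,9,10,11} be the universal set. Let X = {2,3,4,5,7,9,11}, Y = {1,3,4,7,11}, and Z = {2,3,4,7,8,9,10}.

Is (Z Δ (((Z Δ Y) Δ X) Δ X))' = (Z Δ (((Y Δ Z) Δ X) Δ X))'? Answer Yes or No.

Yes

Z Δ Y = {1,2,8,9,10,11}
(Z Δ Y) Δ X = {1,3,4,5,7,8,10}
((Z Δ Y) Δ X) Δ X = {1,2,8,9,10,11}
Z Δ (((Z Δ Y) Δ X) Δ X) = {1,3,4,7,11}
(Z Δ (((Z Δ Y) Δ X) Δ X))' = {2,5,6,8,9,10}
Y Δ Z = {1,2,8,9,10,11}
(Y Δ Z) Δ X = {1,3,4,5,7,8,10}
((Y Δ Z) Δ X) Δ X = {1,2,8,9,10,11}
Z Δ (((Y Δ Z) Δ X) Δ X) = {1,3,4,7,11}
(Z Δ (((Y Δ Z) Δ X) Δ X))' = {2,5,6,8,9,10}
Both equal {2,5,6,8,9,10}, so (Z Δ (((Z Δ Y) Δ X) Δ X))' = (Z Δ (((Y Δ Z) Δ X) Δ X))'.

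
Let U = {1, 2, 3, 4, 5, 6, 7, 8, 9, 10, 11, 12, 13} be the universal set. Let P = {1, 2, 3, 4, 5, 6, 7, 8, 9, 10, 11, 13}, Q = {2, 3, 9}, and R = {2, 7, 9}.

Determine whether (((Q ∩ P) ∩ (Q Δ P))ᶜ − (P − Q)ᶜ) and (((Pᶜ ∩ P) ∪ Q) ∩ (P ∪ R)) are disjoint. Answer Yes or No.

Q ∩ P = {2, 3, 9}
Q Δ P = {1, 4, 5, 6, 7, 8, 10, 11, 13}
(Q ∩ P) ∩ (Q Δ P) = {}
((Q ∩ P) ∩ (Q Δ P))ᶜ = {1, 2, 3, 4, 5, 6, 7, 8, 9, 10, 11, 12, 13}
P − Q = {1, 4, 5, 6, 7, 8, 10, 11, 13}
(P − Q)ᶜ = {2, 3, 9, 12}
((Q ∩ P) ∩ (Q Δ P))ᶜ − (P − Q)ᶜ = {1, 4, 5, 6, 7, 8, 10, 11, 13}
Pᶜ = {12}
Pᶜ ∩ P = {}
(Pᶜ ∩ P) ∪ Q = {2, 3, 9}
P ∪ R = {1, 2, 3, 4, 5, 6, 7, 8, 9, 10, 11, 13}
((Pᶜ ∩ P) ∪ Q) ∩ (P ∪ R) = {2, 3, 9}
{1, 4, 5, 6, 7, 8, 10, 11, 13} and {2, 3, 9} share no elements.

Yes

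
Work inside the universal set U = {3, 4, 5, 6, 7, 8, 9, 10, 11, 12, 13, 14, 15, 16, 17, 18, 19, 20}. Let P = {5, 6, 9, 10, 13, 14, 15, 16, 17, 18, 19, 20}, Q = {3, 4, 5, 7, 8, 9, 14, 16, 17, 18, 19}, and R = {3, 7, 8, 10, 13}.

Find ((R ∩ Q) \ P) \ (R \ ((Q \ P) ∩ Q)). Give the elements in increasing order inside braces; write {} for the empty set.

{3, 7, 8}

R ∩ Q = {3, 7, 8}
(R ∩ Q) \ P = {3, 7, 8}
Q \ P = {3, 4, 7, 8}
(Q \ P) ∩ Q = {3, 4, 7, 8}
R \ ((Q \ P) ∩ Q) = {10, 13}
((R ∩ Q) \ P) \ (R \ ((Q \ P) ∩ Q)) = {3, 7, 8}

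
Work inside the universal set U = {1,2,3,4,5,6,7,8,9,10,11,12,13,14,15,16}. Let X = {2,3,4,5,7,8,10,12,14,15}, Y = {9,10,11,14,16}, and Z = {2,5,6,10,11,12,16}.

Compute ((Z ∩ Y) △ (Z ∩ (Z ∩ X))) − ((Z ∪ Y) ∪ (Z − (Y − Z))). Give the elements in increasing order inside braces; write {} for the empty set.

Z ∩ Y = {10,11,16}
Z ∩ X = {2,5,10,12}
Z ∩ (Z ∩ X) = {2,5,10,12}
(Z ∩ Y) △ (Z ∩ (Z ∩ X)) = {2,5,11,12,16}
Z ∪ Y = {2,5,6,9,10,11,12,14,16}
Y − Z = {9,14}
Z − (Y − Z) = {2,5,6,10,11,12,16}
(Z ∪ Y) ∪ (Z − (Y − Z)) = {2,5,6,9,10,11,12,14,16}
((Z ∩ Y) △ (Z ∩ (Z ∩ X))) − ((Z ∪ Y) ∪ (Z − (Y − Z))) = {}

{}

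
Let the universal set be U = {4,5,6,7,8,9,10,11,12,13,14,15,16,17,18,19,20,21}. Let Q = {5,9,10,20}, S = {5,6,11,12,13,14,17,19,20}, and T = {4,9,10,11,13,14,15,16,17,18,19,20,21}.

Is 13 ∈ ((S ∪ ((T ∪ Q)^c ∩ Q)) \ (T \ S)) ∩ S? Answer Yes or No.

Yes

13 ∈ T and 13 ∉ Q, so 13 ∈ T ∪ Q
13 ∉ (T ∪ Q)^c since 13 ∈ (T ∪ Q)
13 ∉ (T ∪ Q)^c and 13 ∉ Q, so 13 ∉ (T ∪ Q)^c ∩ Q
13 ∈ S and 13 ∉ ((T ∪ Q)^c ∩ Q), so 13 ∈ S ∪ ((T ∪ Q)^c ∩ Q)
13 ∈ T and 13 ∈ S, so 13 ∉ T \ S
13 ∈ (S ∪ ((T ∪ Q)^c ∩ Q)) and 13 ∉ (T \ S), so 13 ∈ (S ∪ ((T ∪ Q)^c ∩ Q)) \ (T \ S)
13 ∈ ((S ∪ ((T ∪ Q)^c ∩ Q)) \ (T \ S)) and 13 ∈ S, so 13 ∈ ((S ∪ ((T ∪ Q)^c ∩ Q)) \ (T \ S)) ∩ S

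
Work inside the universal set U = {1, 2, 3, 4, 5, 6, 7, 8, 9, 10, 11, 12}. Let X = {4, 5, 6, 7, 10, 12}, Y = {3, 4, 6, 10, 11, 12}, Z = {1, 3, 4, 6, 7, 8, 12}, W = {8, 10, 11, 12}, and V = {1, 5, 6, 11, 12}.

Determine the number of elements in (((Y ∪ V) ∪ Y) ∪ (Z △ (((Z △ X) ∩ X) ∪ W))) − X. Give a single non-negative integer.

3

Y ∪ V = {1, 3, 4, 5, 6, 10, 11, 12}
(Y ∪ V) ∪ Y = {1, 3, 4, 5, 6, 10, 11, 12}
Z △ X = {1, 3, 5, 8, 10}
(Z △ X) ∩ X = {5, 10}
((Z △ X) ∩ X) ∪ W = {5, 8, 10, 11, 12}
Z △ (((Z △ X) ∩ X) ∪ W) = {1, 3, 4, 5, 6, 7, 10, 11}
((Y ∪ V) ∪ Y) ∪ (Z △ (((Z △ X) ∩ X) ∪ W)) = {1, 3, 4, 5, 6, 7, 10, 11, 12}
(((Y ∪ V) ∪ Y) ∪ (Z △ (((Z △ X) ∩ X) ∪ W))) − X = {1, 3, 11}
|(((Y ∪ V) ∪ Y) ∪ (Z △ (((Z △ X) ∩ X) ∪ W))) − X| = 3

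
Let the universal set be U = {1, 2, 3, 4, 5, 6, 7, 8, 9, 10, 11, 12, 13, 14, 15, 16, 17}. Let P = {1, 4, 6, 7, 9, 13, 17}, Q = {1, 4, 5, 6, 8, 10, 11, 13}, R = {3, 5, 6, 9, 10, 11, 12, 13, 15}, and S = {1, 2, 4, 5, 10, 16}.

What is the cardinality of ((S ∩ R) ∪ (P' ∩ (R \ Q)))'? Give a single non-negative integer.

S ∩ R = {5, 10}
P' = {2, 3, 5, 8, 10, 11, 12, 14, 15, 16}
R \ Q = {3, 9, 12, 15}
P' ∩ (R \ Q) = {3, 12, 15}
(S ∩ R) ∪ (P' ∩ (R \ Q)) = {3, 5, 10, 12, 15}
((S ∩ R) ∪ (P' ∩ (R \ Q)))' = {1, 2, 4, 6, 7, 8, 9, 11, 13, 14, 16, 17}
|((S ∩ R) ∪ (P' ∩ (R \ Q)))'| = 12

12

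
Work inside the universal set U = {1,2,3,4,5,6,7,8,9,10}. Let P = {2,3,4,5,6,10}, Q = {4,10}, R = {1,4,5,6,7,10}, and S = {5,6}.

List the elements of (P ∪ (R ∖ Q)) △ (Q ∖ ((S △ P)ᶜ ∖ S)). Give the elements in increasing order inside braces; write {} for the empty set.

R ∖ Q = {1,5,6,7}
P ∪ (R ∖ Q) = {1,2,3,4,5,6,7,10}
S △ P = {2,3,4,10}
(S △ P)ᶜ = {1,5,6,7,8,9}
(S △ P)ᶜ ∖ S = {1,7,8,9}
Q ∖ ((S △ P)ᶜ ∖ S) = {4,10}
(P ∪ (R ∖ Q)) △ (Q ∖ ((S △ P)ᶜ ∖ S)) = {1,2,3,5,6,7}

{1,2,3,5,6,7}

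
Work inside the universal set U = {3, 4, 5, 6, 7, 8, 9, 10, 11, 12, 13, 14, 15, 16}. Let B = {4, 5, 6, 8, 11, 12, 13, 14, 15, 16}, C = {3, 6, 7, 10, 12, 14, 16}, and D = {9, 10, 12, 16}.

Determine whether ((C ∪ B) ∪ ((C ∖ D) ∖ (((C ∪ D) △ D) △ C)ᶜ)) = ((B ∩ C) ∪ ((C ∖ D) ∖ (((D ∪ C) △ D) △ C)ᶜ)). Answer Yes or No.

No

C ∪ B = {3, 4, 5, 6, 7, 8, 10, 11, 12, 13, 14, 15, 16}
C ∖ D = {3, 6, 7, 14}
C ∪ D = {3, 6, 7, 9, 10, 12, 14, 16}
(C ∪ D) △ D = {3, 6, 7, 14}
((C ∪ D) △ D) △ C = {10, 12, 16}
(((C ∪ D) △ D) △ C)ᶜ = {3, 4, 5, 6, 7, 8, 9, 11, 13, 14, 15}
(C ∖ D) ∖ (((C ∪ D) △ D) △ C)ᶜ = {}
(C ∪ B) ∪ ((C ∖ D) ∖ (((C ∪ D) △ D) △ C)ᶜ) = {3, 4, 5, 6, 7, 8, 10, 11, 12, 13, 14, 15, 16}
B ∩ C = {6, 12, 14, 16}
D ∪ C = {3, 6, 7, 9, 10, 12, 14, 16}
(D ∪ C) △ D = {3, 6, 7, 14}
((D ∪ C) △ D) △ C = {10, 12, 16}
(((D ∪ C) △ D) △ C)ᶜ = {3, 4, 5, 6, 7, 8, 9, 11, 13, 14, 15}
(C ∖ D) ∖ (((D ∪ C) △ D) △ C)ᶜ = {}
(B ∩ C) ∪ ((C ∖ D) ∖ (((D ∪ C) △ D) △ C)ᶜ) = {6, 12, 14, 16}
3 ∈ (C ∪ B) ∪ ((C ∖ D) ∖ (((C ∪ D) △ D) △ C)ᶜ) but 3 ∉ (B ∩ C) ∪ ((C ∖ D) ∖ (((D ∪ C) △ D) △ C)ᶜ), so they differ.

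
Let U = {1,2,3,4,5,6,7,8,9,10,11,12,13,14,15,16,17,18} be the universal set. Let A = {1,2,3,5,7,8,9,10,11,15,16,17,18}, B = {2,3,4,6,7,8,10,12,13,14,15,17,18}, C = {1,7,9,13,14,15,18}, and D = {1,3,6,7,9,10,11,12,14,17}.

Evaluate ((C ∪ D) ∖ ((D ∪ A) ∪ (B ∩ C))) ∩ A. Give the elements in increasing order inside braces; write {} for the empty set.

C ∪ D = {1,3,6,7,9,10,11,12,13,14,15,17,18}
D ∪ A = {1,2,3,5,6,7,8,9,10,11,12,14,15,16,17,18}
B ∩ C = {7,13,14,15,18}
(D ∪ A) ∪ (B ∩ C) = {1,2,3,5,6,7,8,9,10,11,12,13,14,15,16,17,18}
(C ∪ D) ∖ ((D ∪ A) ∪ (B ∩ C)) = {}
((C ∪ D) ∖ ((D ∪ A) ∪ (B ∩ C))) ∩ A = {}

{}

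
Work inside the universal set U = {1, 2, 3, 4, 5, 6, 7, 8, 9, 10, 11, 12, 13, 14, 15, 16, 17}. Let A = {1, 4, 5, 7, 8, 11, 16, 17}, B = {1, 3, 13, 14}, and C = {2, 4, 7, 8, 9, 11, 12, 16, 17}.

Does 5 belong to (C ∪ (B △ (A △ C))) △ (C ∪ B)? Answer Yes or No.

5 ∈ A and 5 ∉ C, so 5 ∈ A △ C
5 ∉ B and 5 ∈ (A △ C), so 5 ∈ B △ (A △ C)
5 ∉ C and 5 ∈ (B △ (A △ C)), so 5 ∈ C ∪ (B △ (A △ C))
5 ∉ C and 5 ∉ B, so 5 ∉ C ∪ B
5 ∈ (C ∪ (B △ (A △ C))) and 5 ∉ (C ∪ B), so 5 ∈ (C ∪ (B △ (A △ C))) △ (C ∪ B)

Yes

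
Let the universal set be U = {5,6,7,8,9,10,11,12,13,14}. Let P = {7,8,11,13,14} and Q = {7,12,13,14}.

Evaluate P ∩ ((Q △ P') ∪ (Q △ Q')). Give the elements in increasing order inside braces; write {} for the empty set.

P' = {5,6,9,10,12}
Q △ P' = {5,6,7,9,10,13,14}
Q' = {5,6,8,9,10,11}
Q △ Q' = {5,6,7,8,9,10,11,12,13,14}
(Q △ P') ∪ (Q △ Q') = {5,6,7,8,9,10,11,12,13,14}
P ∩ ((Q △ P') ∪ (Q △ Q')) = {7,8,11,13,14}

{7,8,11,13,14}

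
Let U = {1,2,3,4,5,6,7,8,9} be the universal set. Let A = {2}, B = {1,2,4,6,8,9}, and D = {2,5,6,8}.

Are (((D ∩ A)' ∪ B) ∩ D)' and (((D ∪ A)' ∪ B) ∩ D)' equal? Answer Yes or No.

No

D ∩ A = {2}
(D ∩ A)' = {1,3,4,5,6,7,8,9}
(D ∩ A)' ∪ B = {1,2,3,4,5,6,7,8,9}
((D ∩ A)' ∪ B) ∩ D = {2,5,6,8}
(((D ∩ A)' ∪ B) ∩ D)' = {1,3,4,7,9}
D ∪ A = {2,5,6,8}
(D ∪ A)' = {1,3,4,7,9}
(D ∪ A)' ∪ B = {1,2,3,4,6,7,8,9}
((D ∪ A)' ∪ B) ∩ D = {2,6,8}
(((D ∪ A)' ∪ B) ∩ D)' = {1,3,4,5,7,9}
5 ∈ (((D ∪ A)' ∪ B) ∩ D)' but 5 ∉ (((D ∩ A)' ∪ B) ∩ D)', so they differ.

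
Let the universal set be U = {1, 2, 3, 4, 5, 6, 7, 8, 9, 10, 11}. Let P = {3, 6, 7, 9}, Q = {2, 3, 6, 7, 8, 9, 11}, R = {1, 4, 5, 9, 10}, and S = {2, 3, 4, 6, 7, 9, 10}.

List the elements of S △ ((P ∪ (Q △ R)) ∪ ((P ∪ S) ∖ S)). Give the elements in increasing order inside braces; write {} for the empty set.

{1, 5, 8, 11}

Q △ R = {1, 2, 3, 4, 5, 6, 7, 8, 10, 11}
P ∪ (Q △ R) = {1, 2, 3, 4, 5, 6, 7, 8, 9, 10, 11}
P ∪ S = {2, 3, 4, 6, 7, 9, 10}
(P ∪ S) ∖ S = {}
(P ∪ (Q △ R)) ∪ ((P ∪ S) ∖ S) = {1, 2, 3, 4, 5, 6, 7, 8, 9, 10, 11}
S △ ((P ∪ (Q △ R)) ∪ ((P ∪ S) ∖ S)) = {1, 5, 8, 11}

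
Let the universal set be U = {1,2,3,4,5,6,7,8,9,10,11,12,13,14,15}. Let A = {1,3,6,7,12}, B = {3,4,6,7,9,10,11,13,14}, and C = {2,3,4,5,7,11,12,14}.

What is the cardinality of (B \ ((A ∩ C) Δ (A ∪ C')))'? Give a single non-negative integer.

A ∩ C = {3,7,12}
C' = {1,6,8,9,10,13,15}
A ∪ C' = {1,3,6,7,8,9,10,12,13,15}
(A ∩ C) Δ (A ∪ C') = {1,6,8,9,10,13,15}
B \ ((A ∩ C) Δ (A ∪ C')) = {3,4,7,11,14}
(B \ ((A ∩ C) Δ (A ∪ C')))' = {1,2,5,6,8,9,10,12,13,15}
|(B \ ((A ∩ C) Δ (A ∪ C')))'| = 10

10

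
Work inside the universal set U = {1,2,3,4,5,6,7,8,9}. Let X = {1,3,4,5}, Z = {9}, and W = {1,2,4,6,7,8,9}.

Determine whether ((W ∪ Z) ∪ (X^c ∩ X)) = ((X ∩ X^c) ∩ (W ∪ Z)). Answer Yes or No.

No

W ∪ Z = {1,2,4,6,7,8,9}
X^c = {2,6,7,8,9}
X^c ∩ X = {}
(W ∪ Z) ∪ (X^c ∩ X) = {1,2,4,6,7,8,9}
X ∩ X^c = {}
(X ∩ X^c) ∩ (W ∪ Z) = {}
1 ∈ (W ∪ Z) ∪ (X^c ∩ X) but 1 ∉ (X ∩ X^c) ∩ (W ∪ Z), so they differ.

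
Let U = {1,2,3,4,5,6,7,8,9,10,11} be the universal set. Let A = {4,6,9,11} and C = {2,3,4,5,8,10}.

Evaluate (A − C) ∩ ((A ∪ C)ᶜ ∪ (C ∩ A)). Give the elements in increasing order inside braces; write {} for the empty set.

{}

A − C = {6,9,11}
A ∪ C = {2,3,4,5,6,8,9,10,11}
(A ∪ C)ᶜ = {1,7}
C ∩ A = {4}
(A ∪ C)ᶜ ∪ (C ∩ A) = {1,4,7}
(A − C) ∩ ((A ∪ C)ᶜ ∪ (C ∩ A)) = {}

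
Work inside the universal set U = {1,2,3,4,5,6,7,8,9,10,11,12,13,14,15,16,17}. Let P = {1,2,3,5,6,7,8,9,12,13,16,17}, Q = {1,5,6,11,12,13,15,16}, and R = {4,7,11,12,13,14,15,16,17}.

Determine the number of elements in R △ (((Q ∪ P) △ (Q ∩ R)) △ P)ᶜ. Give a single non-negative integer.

11

Q ∪ P = {1,2,3,5,6,7,8,9,11,12,13,15,16,17}
Q ∩ R = {11,12,13,15,16}
(Q ∪ P) △ (Q ∩ R) = {1,2,3,5,6,7,8,9,17}
((Q ∪ P) △ (Q ∩ R)) △ P = {12,13,16}
(((Q ∪ P) △ (Q ∩ R)) △ P)ᶜ = {1,2,3,4,5,6,7,8,9,10,11,14,15,17}
R △ (((Q ∪ P) △ (Q ∩ R)) △ P)ᶜ = {1,2,3,5,6,8,9,10,12,13,16}
|R △ (((Q ∪ P) △ (Q ∩ R)) △ P)ᶜ| = 11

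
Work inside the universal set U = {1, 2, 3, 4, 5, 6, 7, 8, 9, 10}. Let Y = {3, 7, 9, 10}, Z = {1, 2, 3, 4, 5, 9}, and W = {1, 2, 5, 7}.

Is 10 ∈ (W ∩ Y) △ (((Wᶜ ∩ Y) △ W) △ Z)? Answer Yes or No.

Yes

10 ∉ W and 10 ∈ Y, so 10 ∉ W ∩ Y
10 ∉ W, so 10 ∈ Wᶜ
10 ∈ Wᶜ and 10 ∈ Y, so 10 ∈ Wᶜ ∩ Y
10 ∈ (Wᶜ ∩ Y) and 10 ∉ W, so 10 ∈ (Wᶜ ∩ Y) △ W
10 ∈ ((Wᶜ ∩ Y) △ W) and 10 ∉ Z, so 10 ∈ ((Wᶜ ∩ Y) △ W) △ Z
10 ∉ (W ∩ Y) and 10 ∈ (((Wᶜ ∩ Y) △ W) △ Z), so 10 ∈ (W ∩ Y) △ (((Wᶜ ∩ Y) △ W) △ Z)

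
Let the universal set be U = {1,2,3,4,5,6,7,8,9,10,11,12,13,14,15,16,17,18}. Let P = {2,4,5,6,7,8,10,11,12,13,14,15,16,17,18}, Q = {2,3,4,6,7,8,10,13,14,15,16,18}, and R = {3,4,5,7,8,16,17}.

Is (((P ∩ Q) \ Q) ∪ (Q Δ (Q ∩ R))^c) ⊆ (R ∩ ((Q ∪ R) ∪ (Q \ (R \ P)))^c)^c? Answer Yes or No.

P ∩ Q = {2,4,6,7,8,10,13,14,15,16,18}
(P ∩ Q) \ Q = {}
Q ∩ R = {3,4,7,8,16}
Q Δ (Q ∩ R) = {2,6,10,13,14,15,18}
(Q Δ (Q ∩ R))^c = {1,3,4,5,7,8,9,11,12,16,17}
((P ∩ Q) \ Q) ∪ (Q Δ (Q ∩ R))^c = {1,3,4,5,7,8,9,11,12,16,17}
Q ∪ R = {2,3,4,5,6,7,8,10,13,14,15,16,17,18}
R \ P = {3}
Q \ (R \ P) = {2,4,6,7,8,10,13,14,15,16,18}
(Q ∪ R) ∪ (Q \ (R \ P)) = {2,3,4,5,6,7,8,10,13,14,15,16,17,18}
((Q ∪ R) ∪ (Q \ (R \ P)))^c = {1,9,11,12}
R ∩ ((Q ∪ R) ∪ (Q \ (R \ P)))^c = {}
(R ∩ ((Q ∪ R) ∪ (Q \ (R \ P)))^c)^c = {1,2,3,4,5,6,7,8,9,10,11,12,13,14,15,16,17,18}
Every element of {1,3,4,5,7,8,9,11,12,16,17} is in {1,2,3,4,5,6,7,8,9,10,11,12,13,14,15,16,17,18}, so ((P ∩ Q) \ Q) ∪ (Q Δ (Q ∩ R))^c ⊆ (R ∩ ((Q ∪ R) ∪ (Q \ (R \ P)))^c)^c.

Yes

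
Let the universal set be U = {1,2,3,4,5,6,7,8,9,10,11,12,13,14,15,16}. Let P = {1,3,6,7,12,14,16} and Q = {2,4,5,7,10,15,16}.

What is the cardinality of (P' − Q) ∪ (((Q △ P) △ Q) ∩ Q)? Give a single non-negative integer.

P' = {2,4,5,8,9,10,11,13,15}
P' − Q = {8,9,11,13}
Q △ P = {1,2,3,4,5,6,10,12,14,15}
(Q △ P) △ Q = {1,3,6,7,12,14,16}
((Q △ P) △ Q) ∩ Q = {7,16}
(P' − Q) ∪ (((Q △ P) △ Q) ∩ Q) = {7,8,9,11,13,16}
|(P' − Q) ∪ (((Q △ P) △ Q) ∩ Q)| = 6

6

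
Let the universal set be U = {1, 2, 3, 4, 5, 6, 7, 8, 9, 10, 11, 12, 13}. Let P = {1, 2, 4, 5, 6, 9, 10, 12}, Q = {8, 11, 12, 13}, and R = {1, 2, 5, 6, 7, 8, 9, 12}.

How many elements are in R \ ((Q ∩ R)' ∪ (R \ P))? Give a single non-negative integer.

1

Q ∩ R = {8, 12}
(Q ∩ R)' = {1, 2, 3, 4, 5, 6, 7, 9, 10, 11, 13}
R \ P = {7, 8}
(Q ∩ R)' ∪ (R \ P) = {1, 2, 3, 4, 5, 6, 7, 8, 9, 10, 11, 13}
R \ ((Q ∩ R)' ∪ (R \ P)) = {12}
|R \ ((Q ∩ R)' ∪ (R \ P))| = 1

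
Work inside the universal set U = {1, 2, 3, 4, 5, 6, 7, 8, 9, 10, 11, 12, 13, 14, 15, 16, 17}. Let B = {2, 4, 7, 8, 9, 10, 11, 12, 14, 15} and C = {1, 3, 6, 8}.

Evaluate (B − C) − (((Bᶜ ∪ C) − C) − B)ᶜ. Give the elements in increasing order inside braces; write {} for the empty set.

{}

B − C = {2, 4, 7, 9, 10, 11, 12, 14, 15}
Bᶜ = {1, 3, 5, 6, 13, 16, 17}
Bᶜ ∪ C = {1, 3, 5, 6, 8, 13, 16, 17}
(Bᶜ ∪ C) − C = {5, 13, 16, 17}
((Bᶜ ∪ C) − C) − B = {5, 13, 16, 17}
(((Bᶜ ∪ C) − C) − B)ᶜ = {1, 2, 3, 4, 6, 7, 8, 9, 10, 11, 12, 14, 15}
(B − C) − (((Bᶜ ∪ C) − C) − B)ᶜ = {}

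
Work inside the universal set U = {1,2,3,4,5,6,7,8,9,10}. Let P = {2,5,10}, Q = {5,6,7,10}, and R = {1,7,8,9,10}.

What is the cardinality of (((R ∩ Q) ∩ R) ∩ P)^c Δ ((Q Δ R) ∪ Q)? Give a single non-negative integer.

4

R ∩ Q = {7,10}
(R ∩ Q) ∩ R = {7,10}
((R ∩ Q) ∩ R) ∩ P = {10}
(((R ∩ Q) ∩ R) ∩ P)^c = {1,2,3,4,5,6,7,8,9}
Q Δ R = {1,5,6,8,9}
(Q Δ R) ∪ Q = {1,5,6,7,8,9,10}
(((R ∩ Q) ∩ R) ∩ P)^c Δ ((Q Δ R) ∪ Q) = {2,3,4,10}
|(((R ∩ Q) ∩ R) ∩ P)^c Δ ((Q Δ R) ∪ Q)| = 4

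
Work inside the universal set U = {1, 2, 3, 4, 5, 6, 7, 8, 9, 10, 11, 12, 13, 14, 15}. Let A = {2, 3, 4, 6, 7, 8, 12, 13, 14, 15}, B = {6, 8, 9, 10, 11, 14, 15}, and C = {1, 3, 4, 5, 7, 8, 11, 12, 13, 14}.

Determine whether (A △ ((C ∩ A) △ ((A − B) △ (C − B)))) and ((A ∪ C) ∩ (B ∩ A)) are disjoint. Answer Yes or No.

C ∩ A = {3, 4, 7, 8, 12, 13, 14}
A − B = {2, 3, 4, 7, 12, 13}
C − B = {1, 3, 4, 5, 7, 12, 13}
(A − B) △ (C − B) = {1, 2, 5}
(C ∩ A) △ ((A − B) △ (C − B)) = {1, 2, 3, 4, 5, 7, 8, 12, 13, 14}
A △ ((C ∩ A) △ ((A − B) △ (C − B))) = {1, 5, 6, 15}
A ∪ C = {1, 2, 3, 4, 5, 6, 7, 8, 11, 12, 13, 14, 15}
B ∩ A = {6, 8, 14, 15}
(A ∪ C) ∩ (B ∩ A) = {6, 8, 14, 15}
6 lies in both, so they are not disjoint.

No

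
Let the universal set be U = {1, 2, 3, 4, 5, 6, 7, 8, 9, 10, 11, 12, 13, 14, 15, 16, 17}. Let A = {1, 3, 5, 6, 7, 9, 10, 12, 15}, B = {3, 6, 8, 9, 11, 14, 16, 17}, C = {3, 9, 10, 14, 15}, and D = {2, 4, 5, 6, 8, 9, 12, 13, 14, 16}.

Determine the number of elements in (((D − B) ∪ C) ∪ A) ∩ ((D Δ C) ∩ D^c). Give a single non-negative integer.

3

D − B = {2, 4, 5, 12, 13}
(D − B) ∪ C = {2, 3, 4, 5, 9, 10, 12, 13, 14, 15}
((D − B) ∪ C) ∪ A = {1, 2, 3, 4, 5, 6, 7, 9, 10, 12, 13, 14, 15}
D Δ C = {2, 3, 4, 5, 6, 8, 10, 12, 13, 15, 16}
D^c = {1, 3, 7, 10, 11, 15, 17}
(D Δ C) ∩ D^c = {3, 10, 15}
(((D − B) ∪ C) ∪ A) ∩ ((D Δ C) ∩ D^c) = {3, 10, 15}
|(((D − B) ∪ C) ∪ A) ∩ ((D Δ C) ∩ D^c)| = 3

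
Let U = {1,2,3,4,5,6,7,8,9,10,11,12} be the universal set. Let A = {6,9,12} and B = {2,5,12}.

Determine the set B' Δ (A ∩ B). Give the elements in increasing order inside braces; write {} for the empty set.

{1,3,4,6,7,8,9,10,11,12}

B' = {1,3,4,6,7,8,9,10,11}
A ∩ B = {12}
B' Δ (A ∩ B) = {1,3,4,6,7,8,9,10,11,12}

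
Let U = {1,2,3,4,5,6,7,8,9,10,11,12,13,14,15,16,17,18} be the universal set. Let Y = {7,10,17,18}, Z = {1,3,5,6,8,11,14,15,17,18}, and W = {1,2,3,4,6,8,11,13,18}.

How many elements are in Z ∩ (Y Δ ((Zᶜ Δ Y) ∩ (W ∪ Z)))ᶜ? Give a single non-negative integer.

Zᶜ = {2,4,7,9,10,12,13,16}
Zᶜ Δ Y = {2,4,9,12,13,16,17,18}
W ∪ Z = {1,2,3,4,5,6,8,11,13,14,15,17,18}
(Zᶜ Δ Y) ∩ (W ∪ Z) = {2,4,13,17,18}
Y Δ ((Zᶜ Δ Y) ∩ (W ∪ Z)) = {2,4,7,10,13}
(Y Δ ((Zᶜ Δ Y) ∩ (W ∪ Z)))ᶜ = {1,3,5,6,8,9,11,12,14,15,16,17,18}
Z ∩ (Y Δ ((Zᶜ Δ Y) ∩ (W ∪ Z)))ᶜ = {1,3,5,6,8,11,14,15,17,18}
|Z ∩ (Y Δ ((Zᶜ Δ Y) ∩ (W ∪ Z)))ᶜ| = 10

10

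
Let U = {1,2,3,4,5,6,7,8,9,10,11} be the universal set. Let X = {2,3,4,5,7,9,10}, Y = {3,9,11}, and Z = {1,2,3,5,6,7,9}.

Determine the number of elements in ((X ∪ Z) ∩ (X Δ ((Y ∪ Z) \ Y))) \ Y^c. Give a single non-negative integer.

X ∪ Z = {1,2,3,4,5,6,7,9,10}
Y ∪ Z = {1,2,3,5,6,7,9,11}
(Y ∪ Z) \ Y = {1,2,5,6,7}
X Δ ((Y ∪ Z) \ Y) = {1,3,4,6,9,10}
(X ∪ Z) ∩ (X Δ ((Y ∪ Z) \ Y)) = {1,3,4,6,9,10}
Y^c = {1,2,4,5,6,7,8,10}
((X ∪ Z) ∩ (X Δ ((Y ∪ Z) \ Y))) \ Y^c = {3,9}
|((X ∪ Z) ∩ (X Δ ((Y ∪ Z) \ Y))) \ Y^c| = 2

2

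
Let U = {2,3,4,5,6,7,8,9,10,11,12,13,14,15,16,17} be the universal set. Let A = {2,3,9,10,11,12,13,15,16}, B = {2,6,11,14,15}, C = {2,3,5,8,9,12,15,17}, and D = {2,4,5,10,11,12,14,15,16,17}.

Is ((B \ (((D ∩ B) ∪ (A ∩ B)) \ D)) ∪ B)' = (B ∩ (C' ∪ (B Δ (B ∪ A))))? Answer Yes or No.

D ∩ B = {2,11,14,15}
A ∩ B = {2,11,15}
(D ∩ B) ∪ (A ∩ B) = {2,11,14,15}
((D ∩ B) ∪ (A ∩ B)) \ D = {}
B \ (((D ∩ B) ∪ (A ∩ B)) \ D) = {2,6,11,14,15}
(B \ (((D ∩ B) ∪ (A ∩ B)) \ D)) ∪ B = {2,6,11,14,15}
((B \ (((D ∩ B) ∪ (A ∩ B)) \ D)) ∪ B)' = {3,4,5,7,8,9,10,12,13,16,17}
C' = {4,6,7,10,11,13,14,16}
B ∪ A = {2,3,6,9,10,11,12,13,14,15,16}
B Δ (B ∪ A) = {3,9,10,12,13,16}
C' ∪ (B Δ (B ∪ A)) = {3,4,6,7,9,10,11,12,13,14,16}
B ∩ (C' ∪ (B Δ (B ∪ A))) = {6,11,14}
3 ∈ ((B \ (((D ∩ B) ∪ (A ∩ B)) \ D)) ∪ B)' but 3 ∉ B ∩ (C' ∪ (B Δ (B ∪ A))), so they differ.

No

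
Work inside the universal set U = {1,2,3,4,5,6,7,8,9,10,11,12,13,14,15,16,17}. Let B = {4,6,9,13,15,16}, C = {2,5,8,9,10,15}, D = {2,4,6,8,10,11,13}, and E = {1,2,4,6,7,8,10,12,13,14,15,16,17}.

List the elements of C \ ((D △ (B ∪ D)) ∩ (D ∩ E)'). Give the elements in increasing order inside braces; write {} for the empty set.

B ∪ D = {2,4,6,8,9,10,11,13,15,16}
D △ (B ∪ D) = {9,15,16}
D ∩ E = {2,4,6,8,10,13}
(D ∩ E)' = {1,3,5,7,9,11,12,14,15,16,17}
(D △ (B ∪ D)) ∩ (D ∩ E)' = {9,15,16}
C \ ((D △ (B ∪ D)) ∩ (D ∩ E)') = {2,5,8,10}

{2,5,8,10}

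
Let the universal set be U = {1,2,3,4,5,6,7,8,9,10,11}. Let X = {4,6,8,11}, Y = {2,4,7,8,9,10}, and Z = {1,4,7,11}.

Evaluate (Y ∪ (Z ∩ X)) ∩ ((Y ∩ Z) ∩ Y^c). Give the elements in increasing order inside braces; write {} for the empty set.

Z ∩ X = {4,11}
Y ∪ (Z ∩ X) = {2,4,7,8,9,10,11}
Y ∩ Z = {4,7}
Y^c = {1,3,5,6,11}
(Y ∩ Z) ∩ Y^c = {}
(Y ∪ (Z ∩ X)) ∩ ((Y ∩ Z) ∩ Y^c) = {}

{}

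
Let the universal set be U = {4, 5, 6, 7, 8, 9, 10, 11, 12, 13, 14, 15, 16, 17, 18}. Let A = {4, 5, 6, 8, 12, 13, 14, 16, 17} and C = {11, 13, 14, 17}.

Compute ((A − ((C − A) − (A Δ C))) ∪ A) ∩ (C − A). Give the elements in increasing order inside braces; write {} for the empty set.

C − A = {11}
A Δ C = {4, 5, 6, 8, 11, 12, 16}
(C − A) − (A Δ C) = {}
A − ((C − A) − (A Δ C)) = {4, 5, 6, 8, 12, 13, 14, 16, 17}
(A − ((C − A) − (A Δ C))) ∪ A = {4, 5, 6, 8, 12, 13, 14, 16, 17}
((A − ((C − A) − (A Δ C))) ∪ A) ∩ (C − A) = {}

{}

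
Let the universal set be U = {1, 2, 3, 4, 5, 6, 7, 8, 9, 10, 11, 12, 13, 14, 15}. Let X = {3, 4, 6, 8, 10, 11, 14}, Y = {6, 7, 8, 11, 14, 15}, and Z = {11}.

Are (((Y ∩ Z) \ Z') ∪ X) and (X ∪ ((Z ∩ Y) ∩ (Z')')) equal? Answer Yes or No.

Y ∩ Z = {11}
Z' = {1, 2, 3, 4, 5, 6, 7, 8, 9, 10, 12, 13, 14, 15}
(Y ∩ Z) \ Z' = {11}
((Y ∩ Z) \ Z') ∪ X = {3, 4, 6, 8, 10, 11, 14}
Z ∩ Y = {11}
(Z')' = {11}
(Z ∩ Y) ∩ (Z')' = {11}
X ∪ ((Z ∩ Y) ∩ (Z')') = {3, 4, 6, 8, 10, 11, 14}
Both equal {3, 4, 6, 8, 10, 11, 14}, so ((Y ∩ Z) \ Z') ∪ X = X ∪ ((Z ∩ Y) ∩ (Z')').

Yes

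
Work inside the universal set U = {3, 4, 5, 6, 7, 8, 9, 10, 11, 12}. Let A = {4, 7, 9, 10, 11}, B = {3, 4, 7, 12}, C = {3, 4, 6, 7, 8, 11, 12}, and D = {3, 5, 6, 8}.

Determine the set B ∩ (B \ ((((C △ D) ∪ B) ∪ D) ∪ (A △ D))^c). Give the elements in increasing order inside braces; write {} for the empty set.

C △ D = {4, 5, 7, 11, 12}
(C △ D) ∪ B = {3, 4, 5, 7, 11, 12}
((C △ D) ∪ B) ∪ D = {3, 4, 5, 6, 7, 8, 11, 12}
A △ D = {3, 4, 5, 6, 7, 8, 9, 10, 11}
(((C △ D) ∪ B) ∪ D) ∪ (A △ D) = {3, 4, 5, 6, 7, 8, 9, 10, 11, 12}
((((C △ D) ∪ B) ∪ D) ∪ (A △ D))^c = {}
B \ ((((C △ D) ∪ B) ∪ D) ∪ (A △ D))^c = {3, 4, 7, 12}
B ∩ (B \ ((((C △ D) ∪ B) ∪ D) ∪ (A △ D))^c) = {3, 4, 7, 12}

{3, 4, 7, 12}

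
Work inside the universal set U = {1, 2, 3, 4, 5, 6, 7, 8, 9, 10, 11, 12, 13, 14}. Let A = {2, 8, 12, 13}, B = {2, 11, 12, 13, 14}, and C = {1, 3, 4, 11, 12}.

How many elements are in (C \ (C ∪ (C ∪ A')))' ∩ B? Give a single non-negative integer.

5

A' = {1, 3, 4, 5, 6, 7, 9, 10, 11, 14}
C ∪ A' = {1, 3, 4, 5, 6, 7, 9, 10, 11, 12, 14}
C ∪ (C ∪ A') = {1, 3, 4, 5, 6, 7, 9, 10, 11, 12, 14}
C \ (C ∪ (C ∪ A')) = {}
(C \ (C ∪ (C ∪ A')))' = {1, 2, 3, 4, 5, 6, 7, 8, 9, 10, 11, 12, 13, 14}
(C \ (C ∪ (C ∪ A')))' ∩ B = {2, 11, 12, 13, 14}
|(C \ (C ∪ (C ∪ A')))' ∩ B| = 5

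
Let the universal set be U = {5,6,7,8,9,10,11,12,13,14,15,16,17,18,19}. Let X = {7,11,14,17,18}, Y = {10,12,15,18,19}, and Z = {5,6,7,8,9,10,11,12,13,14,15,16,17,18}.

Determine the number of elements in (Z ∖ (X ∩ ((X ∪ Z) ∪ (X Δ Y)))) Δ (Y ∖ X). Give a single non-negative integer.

X ∪ Z = {5,6,7,8,9,10,11,12,13,14,15,16,17,18}
X Δ Y = {7,10,11,12,14,15,17,19}
(X ∪ Z) ∪ (X Δ Y) = {5,6,7,8,9,10,11,12,13,14,15,16,17,18,19}
X ∩ ((X ∪ Z) ∪ (X Δ Y)) = {7,11,14,17,18}
Z ∖ (X ∩ ((X ∪ Z) ∪ (X Δ Y))) = {5,6,8,9,10,12,13,15,16}
Y ∖ X = {10,12,15,19}
(Z ∖ (X ∩ ((X ∪ Z) ∪ (X Δ Y)))) Δ (Y ∖ X) = {5,6,8,9,13,16,19}
|(Z ∖ (X ∩ ((X ∪ Z) ∪ (X Δ Y)))) Δ (Y ∖ X)| = 7

7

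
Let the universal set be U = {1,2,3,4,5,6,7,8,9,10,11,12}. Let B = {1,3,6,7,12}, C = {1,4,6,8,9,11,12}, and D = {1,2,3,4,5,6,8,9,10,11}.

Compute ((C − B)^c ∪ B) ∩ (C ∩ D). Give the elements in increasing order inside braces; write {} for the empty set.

{1,6}

C − B = {4,8,9,11}
(C − B)^c = {1,2,3,5,6,7,10,12}
(C − B)^c ∪ B = {1,2,3,5,6,7,10,12}
C ∩ D = {1,4,6,8,9,11}
((C − B)^c ∪ B) ∩ (C ∩ D) = {1,6}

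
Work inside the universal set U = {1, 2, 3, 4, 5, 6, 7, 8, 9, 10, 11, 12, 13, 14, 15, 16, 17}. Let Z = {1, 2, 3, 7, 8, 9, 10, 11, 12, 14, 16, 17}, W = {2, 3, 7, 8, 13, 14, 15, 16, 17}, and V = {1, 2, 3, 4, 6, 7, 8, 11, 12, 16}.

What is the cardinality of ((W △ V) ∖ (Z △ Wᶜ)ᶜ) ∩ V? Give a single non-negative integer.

W △ V = {1, 4, 6, 11, 12, 13, 14, 15, 17}
Wᶜ = {1, 4, 5, 6, 9, 10, 11, 12}
Z △ Wᶜ = {2, 3, 4, 5, 6, 7, 8, 14, 16, 17}
(Z △ Wᶜ)ᶜ = {1, 9, 10, 11, 12, 13, 15}
(W △ V) ∖ (Z △ Wᶜ)ᶜ = {4, 6, 14, 17}
((W △ V) ∖ (Z △ Wᶜ)ᶜ) ∩ V = {4, 6}
|((W △ V) ∖ (Z △ Wᶜ)ᶜ) ∩ V| = 2

2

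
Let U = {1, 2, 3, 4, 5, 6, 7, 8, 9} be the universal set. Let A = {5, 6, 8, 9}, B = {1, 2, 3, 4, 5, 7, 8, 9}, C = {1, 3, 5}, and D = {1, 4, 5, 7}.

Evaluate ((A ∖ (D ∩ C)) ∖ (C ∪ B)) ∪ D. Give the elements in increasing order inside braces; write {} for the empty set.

D ∩ C = {1, 5}
A ∖ (D ∩ C) = {6, 8, 9}
C ∪ B = {1, 2, 3, 4, 5, 7, 8, 9}
(A ∖ (D ∩ C)) ∖ (C ∪ B) = {6}
((A ∖ (D ∩ C)) ∖ (C ∪ B)) ∪ D = {1, 4, 5, 6, 7}

{1, 4, 5, 6, 7}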